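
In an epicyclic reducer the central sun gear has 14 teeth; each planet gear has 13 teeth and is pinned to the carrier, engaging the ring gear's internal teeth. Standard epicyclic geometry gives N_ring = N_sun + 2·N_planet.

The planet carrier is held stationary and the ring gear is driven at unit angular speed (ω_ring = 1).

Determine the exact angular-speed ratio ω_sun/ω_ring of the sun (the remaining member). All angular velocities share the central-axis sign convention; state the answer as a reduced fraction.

N_ring = 14 + 2·13 = 40
14(ω_s−ω_c) = −40(ω_r−ω_c),  ω_c=0, ω_r=1
ω_s = 0 − (40/14)(1−0) = -20/7
ω_s/ω_r = -20/7

-20/7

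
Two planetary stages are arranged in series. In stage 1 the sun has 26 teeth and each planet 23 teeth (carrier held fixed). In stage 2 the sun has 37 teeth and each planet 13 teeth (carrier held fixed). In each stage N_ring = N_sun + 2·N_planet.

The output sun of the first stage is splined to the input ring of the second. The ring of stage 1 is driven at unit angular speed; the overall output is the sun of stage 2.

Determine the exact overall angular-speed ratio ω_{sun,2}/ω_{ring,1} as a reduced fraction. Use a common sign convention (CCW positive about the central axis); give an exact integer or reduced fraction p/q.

Stage 1: N_ring = 26 + 2·23 = 72
Stage 1: 26(ω_s−ω_c) = −72(ω_r−ω_c),  ω_c=0, ω_r=1
Stage 1: ω_s = 0 − (72/26)(1−0) = -36/13
  ⇒ ω_s¹/ω_r¹ = -36/13
Stage 2: N_ring = 37 + 2·13 = 63
Stage 2: 37(ω_s−ω_c) = −63(ω_r−ω_c),  ω_c=0, ω_r=1
Stage 2: ω_s = 0 − (63/37)(1−0) = -63/37
  ⇒ ω_s²/ω_r² = -63/37
Coupling ω_r² = ω_s¹ ⇒ overall = -36/13 × -63/37 = 2268/481

2268/481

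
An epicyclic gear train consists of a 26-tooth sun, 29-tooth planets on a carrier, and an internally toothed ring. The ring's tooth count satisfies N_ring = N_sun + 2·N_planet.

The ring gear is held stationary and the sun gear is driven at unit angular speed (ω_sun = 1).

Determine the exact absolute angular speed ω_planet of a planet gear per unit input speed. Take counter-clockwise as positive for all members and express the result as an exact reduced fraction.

-13/29

N_ring = 26 + 2·29 = 84
26(ω_s−ω_c) = −84(ω_r−ω_c),  ω_r=0, ω_s=1
26(1−ω_c) = −84(0−ω_c)  ⇒  110ω_c = 26  ⇒  ω_c = 13/55
sun–planet: 26·(1−13/55) = −29·(ω_p−ω_c)  ⇒  ω_p−ω_c = −(26/29)·(42/55) = -1092/1595
ω_p = 13/55 − 1092/1595 = -13/29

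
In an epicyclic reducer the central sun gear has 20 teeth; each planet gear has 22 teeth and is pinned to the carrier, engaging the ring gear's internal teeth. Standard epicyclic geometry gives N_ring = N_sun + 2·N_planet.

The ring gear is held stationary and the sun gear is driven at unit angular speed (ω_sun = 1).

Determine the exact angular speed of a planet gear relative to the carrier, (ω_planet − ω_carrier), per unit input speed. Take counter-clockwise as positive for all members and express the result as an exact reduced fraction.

-160/231

N_ring = 20 + 2·22 = 64
20(ω_s−ω_c) = −64(ω_r−ω_c),  ω_r=0, ω_s=1
20(1−ω_c) = −64(0−ω_c)  ⇒  84ω_c = 20  ⇒  ω_c = 5/21
sun–planet: 20·(1−5/21) = −22·(ω_p−ω_c)  ⇒  ω_p−ω_c = −(20/22)·(16/21) = -160/231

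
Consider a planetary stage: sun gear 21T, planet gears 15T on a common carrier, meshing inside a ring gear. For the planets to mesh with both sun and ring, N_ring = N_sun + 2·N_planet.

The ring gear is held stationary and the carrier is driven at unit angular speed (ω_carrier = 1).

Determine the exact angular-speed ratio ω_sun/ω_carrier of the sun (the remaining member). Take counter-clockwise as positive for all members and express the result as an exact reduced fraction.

24/7

N_ring = 21 + 2·15 = 51
21(ω_s−ω_c) = −51(ω_r−ω_c),  ω_r=0, ω_c=1
ω_s = 1 − (51/21)(0−1) = 24/7
ω_s/ω_c = 24/7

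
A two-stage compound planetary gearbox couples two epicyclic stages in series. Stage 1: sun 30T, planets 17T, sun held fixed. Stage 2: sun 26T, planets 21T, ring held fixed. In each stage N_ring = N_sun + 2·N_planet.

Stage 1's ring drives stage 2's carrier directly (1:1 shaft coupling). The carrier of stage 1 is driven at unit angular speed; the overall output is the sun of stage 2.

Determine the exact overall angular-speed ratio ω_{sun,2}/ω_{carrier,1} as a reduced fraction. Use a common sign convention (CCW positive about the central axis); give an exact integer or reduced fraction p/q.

2209/416

Stage 1: N_ring = 30 + 2·17 = 64
Stage 1: 30(ω_s−ω_c) = −64(ω_r−ω_c),  ω_s=0, ω_c=1
Stage 1: ω_r = 1 − (30/64)(0−1) = 47/32
  ⇒ ω_r¹/ω_c¹ = 47/32
Stage 2: N_ring = 26 + 2·21 = 68
Stage 2: 26(ω_s−ω_c) = −68(ω_r−ω_c),  ω_r=0, ω_c=1
Stage 2: ω_s = 1 − (68/26)(0−1) = 47/13
  ⇒ ω_s²/ω_c² = 47/13
Coupling ω_c² = ω_r¹ ⇒ overall = 47/32 × 47/13 = 2209/416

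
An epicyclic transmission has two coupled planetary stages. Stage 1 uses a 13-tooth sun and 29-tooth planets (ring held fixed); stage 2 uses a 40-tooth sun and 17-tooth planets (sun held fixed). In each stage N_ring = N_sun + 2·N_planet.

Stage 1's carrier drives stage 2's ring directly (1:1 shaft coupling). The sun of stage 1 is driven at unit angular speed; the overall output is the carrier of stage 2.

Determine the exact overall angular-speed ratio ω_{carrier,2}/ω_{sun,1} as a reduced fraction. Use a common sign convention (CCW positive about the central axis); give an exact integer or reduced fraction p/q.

Stage 1: N_ring = 13 + 2·29 = 71
Stage 1: 13(ω_s−ω_c) = −71(ω_r−ω_c),  ω_r=0, ω_s=1
Stage 1: 13(1−ω_c) = −71(0−ω_c)  ⇒  84ω_c = 13  ⇒  ω_c = 13/84
  ⇒ ω_c¹/ω_s¹ = 13/84
Stage 2: N_ring = 40 + 2·17 = 74
Stage 2: 40(ω_s−ω_c) = −74(ω_r−ω_c),  ω_s=0, ω_r=1
Stage 2: 40(0−ω_c) = −74(1−ω_c)  ⇒  114ω_c = 74  ⇒  ω_c = 37/57
  ⇒ ω_c²/ω_r² = 37/57
Coupling ω_r² = ω_c¹ ⇒ overall = 13/84 × 37/57 = 481/4788

481/4788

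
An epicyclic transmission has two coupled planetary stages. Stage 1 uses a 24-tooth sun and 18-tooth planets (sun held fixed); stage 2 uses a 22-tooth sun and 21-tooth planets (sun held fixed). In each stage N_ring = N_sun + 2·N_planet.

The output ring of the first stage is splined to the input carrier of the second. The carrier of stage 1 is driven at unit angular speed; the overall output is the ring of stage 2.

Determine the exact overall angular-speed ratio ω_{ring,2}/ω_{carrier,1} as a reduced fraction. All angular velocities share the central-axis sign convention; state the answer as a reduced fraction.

301/160

Stage 1: N_ring = 24 + 2·18 = 60
Stage 1: 24(ω_s−ω_c) = −60(ω_r−ω_c),  ω_s=0, ω_c=1
Stage 1: ω_r = 1 − (24/60)(0−1) = 7/5
  ⇒ ω_r¹/ω_c¹ = 7/5
Stage 2: N_ring = 22 + 2·21 = 64
Stage 2: 22(ω_s−ω_c) = −64(ω_r−ω_c),  ω_s=0, ω_c=1
Stage 2: ω_r = 1 − (22/64)(0−1) = 43/32
  ⇒ ω_r²/ω_c² = 43/32
Coupling ω_c² = ω_r¹ ⇒ overall = 7/5 × 43/32 = 301/160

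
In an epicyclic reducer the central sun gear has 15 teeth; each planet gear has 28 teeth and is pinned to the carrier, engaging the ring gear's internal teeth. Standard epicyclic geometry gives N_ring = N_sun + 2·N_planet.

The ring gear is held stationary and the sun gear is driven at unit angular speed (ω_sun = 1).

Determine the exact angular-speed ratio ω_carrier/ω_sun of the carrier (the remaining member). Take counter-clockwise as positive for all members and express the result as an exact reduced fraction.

N_ring = 15 + 2·28 = 71
15(ω_s−ω_c) = −71(ω_r−ω_c),  ω_r=0, ω_s=1
15(1−ω_c) = −71(0−ω_c)  ⇒  86ω_c = 15  ⇒  ω_c = 15/86
ω_c/ω_s = 15/86

15/86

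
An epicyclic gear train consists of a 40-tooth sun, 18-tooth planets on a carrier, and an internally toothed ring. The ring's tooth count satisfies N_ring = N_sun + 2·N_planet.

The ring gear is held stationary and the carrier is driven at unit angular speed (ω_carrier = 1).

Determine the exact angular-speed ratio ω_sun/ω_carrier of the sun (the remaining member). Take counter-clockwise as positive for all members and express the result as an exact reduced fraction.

N_ring = 40 + 2·18 = 76
40(ω_s−ω_c) = −76(ω_r−ω_c),  ω_r=0, ω_c=1
ω_s = 1 − (76/40)(0−1) = 29/10
ω_s/ω_c = 29/10

29/10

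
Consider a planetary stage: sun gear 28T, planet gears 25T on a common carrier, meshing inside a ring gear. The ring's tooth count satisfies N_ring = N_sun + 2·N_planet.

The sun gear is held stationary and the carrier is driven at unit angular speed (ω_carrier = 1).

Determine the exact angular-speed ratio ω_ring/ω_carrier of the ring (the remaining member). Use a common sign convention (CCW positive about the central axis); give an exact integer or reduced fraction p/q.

N_ring = 28 + 2·25 = 78
28(ω_s−ω_c) = −78(ω_r−ω_c),  ω_s=0, ω_c=1
ω_r = 1 − (28/78)(0−1) = 53/39
ω_r/ω_c = 53/39

53/39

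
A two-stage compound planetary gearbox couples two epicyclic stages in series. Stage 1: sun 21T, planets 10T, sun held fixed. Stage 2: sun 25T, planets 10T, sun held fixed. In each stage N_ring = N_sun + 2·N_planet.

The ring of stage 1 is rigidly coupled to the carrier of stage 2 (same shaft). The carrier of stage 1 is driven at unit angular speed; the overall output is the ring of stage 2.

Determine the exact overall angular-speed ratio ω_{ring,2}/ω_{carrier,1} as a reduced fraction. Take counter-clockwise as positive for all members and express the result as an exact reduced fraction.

868/369

Stage 1: N_ring = 21 + 2·10 = 41
Stage 1: 21(ω_s−ω_c) = −41(ω_r−ω_c),  ω_s=0, ω_c=1
Stage 1: ω_r = 1 − (21/41)(0−1) = 62/41
  ⇒ ω_r¹/ω_c¹ = 62/41
Stage 2: N_ring = 25 + 2·10 = 45
Stage 2: 25(ω_s−ω_c) = −45(ω_r−ω_c),  ω_s=0, ω_c=1
Stage 2: ω_r = 1 − (25/45)(0−1) = 14/9
  ⇒ ω_r²/ω_c² = 14/9
Coupling ω_c² = ω_r¹ ⇒ overall = 62/41 × 14/9 = 868/369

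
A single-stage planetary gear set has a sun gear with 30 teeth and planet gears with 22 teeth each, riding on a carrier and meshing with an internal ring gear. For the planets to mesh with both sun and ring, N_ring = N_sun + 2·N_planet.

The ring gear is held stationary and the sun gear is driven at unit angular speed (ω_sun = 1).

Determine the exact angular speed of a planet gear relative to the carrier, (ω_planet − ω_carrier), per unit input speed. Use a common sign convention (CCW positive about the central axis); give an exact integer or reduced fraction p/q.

N_ring = 30 + 2·22 = 74
30(ω_s−ω_c) = −74(ω_r−ω_c),  ω_r=0, ω_s=1
30(1−ω_c) = −74(0−ω_c)  ⇒  104ω_c = 30  ⇒  ω_c = 15/52
sun–planet: 30·(1−15/52) = −22·(ω_p−ω_c)  ⇒  ω_p−ω_c = −(30/22)·(37/52) = -555/572

-555/572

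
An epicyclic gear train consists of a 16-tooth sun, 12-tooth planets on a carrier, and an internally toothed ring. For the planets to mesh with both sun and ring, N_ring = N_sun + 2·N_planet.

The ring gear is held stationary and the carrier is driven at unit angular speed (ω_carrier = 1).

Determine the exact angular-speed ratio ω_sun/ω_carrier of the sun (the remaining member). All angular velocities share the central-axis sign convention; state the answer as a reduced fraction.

7/2

N_ring = 16 + 2·12 = 40
16(ω_s−ω_c) = −40(ω_r−ω_c),  ω_r=0, ω_c=1
ω_s = 1 − (40/16)(0−1) = 7/2
ω_s/ω_c = 7/2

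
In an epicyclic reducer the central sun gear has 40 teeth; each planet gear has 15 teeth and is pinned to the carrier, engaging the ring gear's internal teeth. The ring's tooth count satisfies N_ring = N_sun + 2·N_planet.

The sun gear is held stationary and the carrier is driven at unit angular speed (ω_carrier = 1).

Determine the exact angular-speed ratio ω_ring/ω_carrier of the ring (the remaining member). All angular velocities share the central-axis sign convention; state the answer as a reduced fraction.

11/7

N_ring = 40 + 2·15 = 70
40(ω_s−ω_c) = −70(ω_r−ω_c),  ω_s=0, ω_c=1
ω_r = 1 − (40/70)(0−1) = 11/7
ω_r/ω_c = 11/7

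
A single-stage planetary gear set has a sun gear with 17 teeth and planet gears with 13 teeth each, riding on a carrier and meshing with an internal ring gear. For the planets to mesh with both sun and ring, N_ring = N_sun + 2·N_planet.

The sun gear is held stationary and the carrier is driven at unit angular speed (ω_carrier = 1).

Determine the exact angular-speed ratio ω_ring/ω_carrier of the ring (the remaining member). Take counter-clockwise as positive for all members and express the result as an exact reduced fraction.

60/43

N_ring = 17 + 2·13 = 43
17(ω_s−ω_c) = −43(ω_r−ω_c),  ω_s=0, ω_c=1
ω_r = 1 − (17/43)(0−1) = 60/43
ω_r/ω_c = 60/43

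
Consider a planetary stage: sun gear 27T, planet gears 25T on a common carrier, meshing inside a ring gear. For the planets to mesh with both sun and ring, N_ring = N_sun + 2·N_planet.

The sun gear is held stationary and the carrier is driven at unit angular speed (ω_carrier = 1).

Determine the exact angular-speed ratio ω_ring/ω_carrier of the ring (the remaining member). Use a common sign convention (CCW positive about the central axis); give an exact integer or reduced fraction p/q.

N_ring = 27 + 2·25 = 77
27(ω_s−ω_c) = −77(ω_r−ω_c),  ω_s=0, ω_c=1
ω_r = 1 − (27/77)(0−1) = 104/77
ω_r/ω_c = 104/77

104/77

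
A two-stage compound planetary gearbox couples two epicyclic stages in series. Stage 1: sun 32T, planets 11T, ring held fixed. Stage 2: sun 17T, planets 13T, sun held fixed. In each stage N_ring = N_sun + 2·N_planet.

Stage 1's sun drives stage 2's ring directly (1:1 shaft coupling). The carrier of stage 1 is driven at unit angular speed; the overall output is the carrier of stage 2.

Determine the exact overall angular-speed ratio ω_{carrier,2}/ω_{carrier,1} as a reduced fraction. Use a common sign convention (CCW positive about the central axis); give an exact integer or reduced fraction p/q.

Stage 1: N_ring = 32 + 2·11 = 54
Stage 1: 32(ω_s−ω_c) = −54(ω_r−ω_c),  ω_r=0, ω_c=1
Stage 1: ω_s = 1 − (54/32)(0−1) = 43/16
  ⇒ ω_s¹/ω_c¹ = 43/16
Stage 2: N_ring = 17 + 2·13 = 43
Stage 2: 17(ω_s−ω_c) = −43(ω_r−ω_c),  ω_s=0, ω_r=1
Stage 2: 17(0−ω_c) = −43(1−ω_c)  ⇒  60ω_c = 43  ⇒  ω_c = 43/60
  ⇒ ω_c²/ω_r² = 43/60
Coupling ω_r² = ω_s¹ ⇒ overall = 43/16 × 43/60 = 1849/960

1849/960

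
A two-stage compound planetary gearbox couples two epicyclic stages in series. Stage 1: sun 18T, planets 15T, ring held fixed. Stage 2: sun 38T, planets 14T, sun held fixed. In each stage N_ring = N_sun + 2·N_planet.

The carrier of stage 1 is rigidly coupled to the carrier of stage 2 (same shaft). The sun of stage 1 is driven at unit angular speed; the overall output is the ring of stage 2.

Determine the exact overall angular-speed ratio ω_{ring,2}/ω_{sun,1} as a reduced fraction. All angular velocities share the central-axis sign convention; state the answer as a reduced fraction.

Stage 1: N_ring = 18 + 2·15 = 48
Stage 1: 18(ω_s−ω_c) = −48(ω_r−ω_c),  ω_r=0, ω_s=1
Stage 1: 18(1−ω_c) = −48(0−ω_c)  ⇒  66ω_c = 18  ⇒  ω_c = 3/11
  ⇒ ω_c¹/ω_s¹ = 3/11
Stage 2: N_ring = 38 + 2·14 = 66
Stage 2: 38(ω_s−ω_c) = −66(ω_r−ω_c),  ω_s=0, ω_c=1
Stage 2: ω_r = 1 − (38/66)(0−1) = 52/33
  ⇒ ω_r²/ω_c² = 52/33
Coupling ω_c² = ω_c¹ ⇒ overall = 3/11 × 52/33 = 52/121

52/121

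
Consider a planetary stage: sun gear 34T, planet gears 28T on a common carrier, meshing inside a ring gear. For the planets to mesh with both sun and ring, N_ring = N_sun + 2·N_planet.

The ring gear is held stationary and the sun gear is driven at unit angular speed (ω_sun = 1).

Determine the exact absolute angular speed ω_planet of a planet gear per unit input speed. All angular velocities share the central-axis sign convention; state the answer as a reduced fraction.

N_ring = 34 + 2·28 = 90
34(ω_s−ω_c) = −90(ω_r−ω_c),  ω_r=0, ω_s=1
34(1−ω_c) = −90(0−ω_c)  ⇒  124ω_c = 34  ⇒  ω_c = 17/62
sun–planet: 34·(1−17/62) = −28·(ω_p−ω_c)  ⇒  ω_p−ω_c = −(34/28)·(45/62) = -765/868
ω_p = 17/62 − 765/868 = -17/28

-17/28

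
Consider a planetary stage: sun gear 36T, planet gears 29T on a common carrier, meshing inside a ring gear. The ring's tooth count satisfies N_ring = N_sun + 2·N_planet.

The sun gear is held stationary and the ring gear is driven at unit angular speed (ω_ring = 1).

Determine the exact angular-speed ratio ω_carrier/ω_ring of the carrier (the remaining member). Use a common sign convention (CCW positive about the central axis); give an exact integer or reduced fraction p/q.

N_ring = 36 + 2·29 = 94
36(ω_s−ω_c) = −94(ω_r−ω_c),  ω_s=0, ω_r=1
36(0−ω_c) = −94(1−ω_c)  ⇒  130ω_c = 94  ⇒  ω_c = 47/65
ω_c/ω_r = 47/65

47/65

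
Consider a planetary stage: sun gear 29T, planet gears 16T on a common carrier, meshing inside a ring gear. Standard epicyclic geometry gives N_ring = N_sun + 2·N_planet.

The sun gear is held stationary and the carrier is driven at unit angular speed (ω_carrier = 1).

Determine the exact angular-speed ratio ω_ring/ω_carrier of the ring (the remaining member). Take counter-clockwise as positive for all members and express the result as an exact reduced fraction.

N_ring = 29 + 2·16 = 61
29(ω_s−ω_c) = −61(ω_r−ω_c),  ω_s=0, ω_c=1
ω_r = 1 − (29/61)(0−1) = 90/61
ω_r/ω_c = 90/61

90/61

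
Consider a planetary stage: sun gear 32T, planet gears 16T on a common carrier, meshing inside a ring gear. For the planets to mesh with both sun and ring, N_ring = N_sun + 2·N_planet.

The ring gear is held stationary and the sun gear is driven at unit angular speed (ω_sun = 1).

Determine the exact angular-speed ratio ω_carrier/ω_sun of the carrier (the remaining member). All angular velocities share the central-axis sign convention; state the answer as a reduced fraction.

1/3

N_ring = 32 + 2·16 = 64
32(ω_s−ω_c) = −64(ω_r−ω_c),  ω_r=0, ω_s=1
32(1−ω_c) = −64(0−ω_c)  ⇒  96ω_c = 32  ⇒  ω_c = 1/3
ω_c/ω_s = 1/3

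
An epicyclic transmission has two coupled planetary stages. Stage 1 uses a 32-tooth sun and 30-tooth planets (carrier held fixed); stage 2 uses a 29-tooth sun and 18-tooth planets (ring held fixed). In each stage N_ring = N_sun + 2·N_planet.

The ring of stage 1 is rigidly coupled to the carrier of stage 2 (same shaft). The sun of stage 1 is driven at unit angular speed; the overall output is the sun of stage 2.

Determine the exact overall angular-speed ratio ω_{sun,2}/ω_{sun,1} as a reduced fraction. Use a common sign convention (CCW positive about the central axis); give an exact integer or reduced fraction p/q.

-752/667

Stage 1: N_ring = 32 + 2·30 = 92
Stage 1: 32(ω_s−ω_c) = −92(ω_r−ω_c),  ω_c=0, ω_s=1
Stage 1: ω_r = 0 − (32/92)(1−0) = -8/23
  ⇒ ω_r¹/ω_s¹ = -8/23
Stage 2: N_ring = 29 + 2·18 = 65
Stage 2: 29(ω_s−ω_c) = −65(ω_r−ω_c),  ω_r=0, ω_c=1
Stage 2: ω_s = 1 − (65/29)(0−1) = 94/29
  ⇒ ω_s²/ω_c² = 94/29
Coupling ω_c² = ω_r¹ ⇒ overall = -8/23 × 94/29 = -752/667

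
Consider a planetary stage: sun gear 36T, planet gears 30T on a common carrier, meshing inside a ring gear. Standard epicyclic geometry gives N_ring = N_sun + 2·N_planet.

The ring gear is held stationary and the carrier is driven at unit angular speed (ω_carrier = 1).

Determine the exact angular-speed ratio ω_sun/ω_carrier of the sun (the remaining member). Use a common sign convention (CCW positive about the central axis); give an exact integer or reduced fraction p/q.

11/3

N_ring = 36 + 2·30 = 96
36(ω_s−ω_c) = −96(ω_r−ω_c),  ω_r=0, ω_c=1
ω_s = 1 − (96/36)(0−1) = 11/3
ω_s/ω_c = 11/3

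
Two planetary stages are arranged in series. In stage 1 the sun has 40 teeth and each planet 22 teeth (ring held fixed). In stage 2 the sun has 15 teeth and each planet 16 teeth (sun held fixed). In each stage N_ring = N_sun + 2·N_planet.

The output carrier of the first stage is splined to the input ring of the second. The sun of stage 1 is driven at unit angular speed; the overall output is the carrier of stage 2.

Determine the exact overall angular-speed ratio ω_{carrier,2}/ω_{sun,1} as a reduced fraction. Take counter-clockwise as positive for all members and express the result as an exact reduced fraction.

235/961

Stage 1: N_ring = 40 + 2·22 = 84
Stage 1: 40(ω_s−ω_c) = −84(ω_r−ω_c),  ω_r=0, ω_s=1
Stage 1: 40(1−ω_c) = −84(0−ω_c)  ⇒  124ω_c = 40  ⇒  ω_c = 10/31
  ⇒ ω_c¹/ω_s¹ = 10/31
Stage 2: N_ring = 15 + 2·16 = 47
Stage 2: 15(ω_s−ω_c) = −47(ω_r−ω_c),  ω_s=0, ω_r=1
Stage 2: 15(0−ω_c) = −47(1−ω_c)  ⇒  62ω_c = 47  ⇒  ω_c = 47/62
  ⇒ ω_c²/ω_r² = 47/62
Coupling ω_r² = ω_c¹ ⇒ overall = 10/31 × 47/62 = 235/961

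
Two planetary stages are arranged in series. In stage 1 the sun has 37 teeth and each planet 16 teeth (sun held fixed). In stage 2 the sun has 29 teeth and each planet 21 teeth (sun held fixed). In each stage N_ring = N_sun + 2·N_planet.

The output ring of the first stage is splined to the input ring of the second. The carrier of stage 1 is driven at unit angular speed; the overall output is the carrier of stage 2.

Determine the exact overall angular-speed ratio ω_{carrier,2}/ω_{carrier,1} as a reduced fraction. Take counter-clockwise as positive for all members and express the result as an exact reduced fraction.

3763/3450

Stage 1: N_ring = 37 + 2·16 = 69
Stage 1: 37(ω_s−ω_c) = −69(ω_r−ω_c),  ω_s=0, ω_c=1
Stage 1: ω_r = 1 − (37/69)(0−1) = 106/69
  ⇒ ω_r¹/ω_c¹ = 106/69
Stage 2: N_ring = 29 + 2·21 = 71
Stage 2: 29(ω_s−ω_c) = −71(ω_r−ω_c),  ω_s=0, ω_r=1
Stage 2: 29(0−ω_c) = −71(1−ω_c)  ⇒  100ω_c = 71  ⇒  ω_c = 71/100
  ⇒ ω_c²/ω_r² = 71/100
Coupling ω_r² = ω_r¹ ⇒ overall = 106/69 × 71/100 = 3763/3450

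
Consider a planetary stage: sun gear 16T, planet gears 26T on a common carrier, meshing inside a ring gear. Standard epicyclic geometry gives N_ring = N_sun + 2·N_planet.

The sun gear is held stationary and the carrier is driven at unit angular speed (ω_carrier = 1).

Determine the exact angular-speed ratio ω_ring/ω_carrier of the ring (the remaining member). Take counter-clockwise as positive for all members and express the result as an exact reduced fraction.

21/17

N_ring = 16 + 2·26 = 68
16(ω_s−ω_c) = −68(ω_r−ω_c),  ω_s=0, ω_c=1
ω_r = 1 − (16/68)(0−1) = 21/17
ω_r/ω_c = 21/17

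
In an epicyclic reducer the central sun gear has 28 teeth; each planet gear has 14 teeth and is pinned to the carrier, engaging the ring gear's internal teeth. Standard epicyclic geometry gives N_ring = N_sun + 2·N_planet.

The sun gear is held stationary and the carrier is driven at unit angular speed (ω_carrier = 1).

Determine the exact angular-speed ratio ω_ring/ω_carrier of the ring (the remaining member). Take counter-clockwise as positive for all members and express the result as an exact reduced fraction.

3/2

N_ring = 28 + 2·14 = 56
28(ω_s−ω_c) = −56(ω_r−ω_c),  ω_s=0, ω_c=1
ω_r = 1 − (28/56)(0−1) = 3/2
ω_r/ω_c = 3/2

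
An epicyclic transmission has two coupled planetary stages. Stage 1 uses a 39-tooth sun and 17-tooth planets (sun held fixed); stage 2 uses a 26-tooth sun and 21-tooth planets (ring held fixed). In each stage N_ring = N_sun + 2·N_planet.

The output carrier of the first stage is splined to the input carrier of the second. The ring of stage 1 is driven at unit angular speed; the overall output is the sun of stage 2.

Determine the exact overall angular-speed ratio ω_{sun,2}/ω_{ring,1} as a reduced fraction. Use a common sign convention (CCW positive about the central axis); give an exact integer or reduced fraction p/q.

Stage 1: N_ring = 39 + 2·17 = 73
Stage 1: 39(ω_s−ω_c) = −73(ω_r−ω_c),  ω_s=0, ω_r=1
Stage 1: 39(0−ω_c) = −73(1−ω_c)  ⇒  112ω_c = 73  ⇒  ω_c = 73/112
  ⇒ ω_c¹/ω_r¹ = 73/112
Stage 2: N_ring = 26 + 2·21 = 68
Stage 2: 26(ω_s−ω_c) = −68(ω_r−ω_c),  ω_r=0, ω_c=1
Stage 2: ω_s = 1 − (68/26)(0−1) = 47/13
  ⇒ ω_s²/ω_c² = 47/13
Coupling ω_c² = ω_c¹ ⇒ overall = 73/112 × 47/13 = 3431/1456

3431/1456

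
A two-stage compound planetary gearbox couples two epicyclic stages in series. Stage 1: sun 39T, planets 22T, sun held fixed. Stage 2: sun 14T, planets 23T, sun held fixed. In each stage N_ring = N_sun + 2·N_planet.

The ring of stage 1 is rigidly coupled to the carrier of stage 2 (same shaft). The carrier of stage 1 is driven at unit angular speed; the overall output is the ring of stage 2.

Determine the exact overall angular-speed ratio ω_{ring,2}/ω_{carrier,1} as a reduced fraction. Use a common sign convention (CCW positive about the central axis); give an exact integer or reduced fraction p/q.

Stage 1: N_ring = 39 + 2·22 = 83
Stage 1: 39(ω_s−ω_c) = −83(ω_r−ω_c),  ω_s=0, ω_c=1
Stage 1: ω_r = 1 − (39/83)(0−1) = 122/83
  ⇒ ω_r¹/ω_c¹ = 122/83
Stage 2: N_ring = 14 + 2·23 = 60
Stage 2: 14(ω_s−ω_c) = −60(ω_r−ω_c),  ω_s=0, ω_c=1
Stage 2: ω_r = 1 − (14/60)(0−1) = 37/30
  ⇒ ω_r²/ω_c² = 37/30
Coupling ω_c² = ω_r¹ ⇒ overall = 122/83 × 37/30 = 2257/1245

2257/1245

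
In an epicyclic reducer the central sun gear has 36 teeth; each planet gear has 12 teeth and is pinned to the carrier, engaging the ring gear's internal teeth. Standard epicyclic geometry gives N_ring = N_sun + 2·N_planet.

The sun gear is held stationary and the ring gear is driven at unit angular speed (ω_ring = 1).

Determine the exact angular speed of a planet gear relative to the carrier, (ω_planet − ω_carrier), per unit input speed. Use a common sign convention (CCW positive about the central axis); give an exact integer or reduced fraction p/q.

N_ring = 36 + 2·12 = 60
36(ω_s−ω_c) = −60(ω_r−ω_c),  ω_s=0, ω_r=1
36(0−ω_c) = −60(1−ω_c)  ⇒  96ω_c = 60  ⇒  ω_c = 5/8
sun–planet: 36·(0−5/8) = −12·(ω_p−ω_c)  ⇒  ω_p−ω_c = −(36/12)·(-5/8) = 15/8

15/8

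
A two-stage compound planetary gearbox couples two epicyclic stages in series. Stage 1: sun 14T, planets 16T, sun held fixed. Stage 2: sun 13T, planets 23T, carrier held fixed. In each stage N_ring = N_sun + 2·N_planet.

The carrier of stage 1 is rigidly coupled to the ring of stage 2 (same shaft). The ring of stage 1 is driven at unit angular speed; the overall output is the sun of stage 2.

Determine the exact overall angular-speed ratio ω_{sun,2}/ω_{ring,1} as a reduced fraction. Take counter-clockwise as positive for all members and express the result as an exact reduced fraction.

Stage 1: N_ring = 14 + 2·16 = 46
Stage 1: 14(ω_s−ω_c) = −46(ω_r−ω_c),  ω_s=0, ω_r=1
Stage 1: 14(0−ω_c) = −46(1−ω_c)  ⇒  60ω_c = 46  ⇒  ω_c = 23/30
  ⇒ ω_c¹/ω_r¹ = 23/30
Stage 2: N_ring = 13 + 2·23 = 59
Stage 2: 13(ω_s−ω_c) = −59(ω_r−ω_c),  ω_c=0, ω_r=1
Stage 2: ω_s = 0 − (59/13)(1−0) = -59/13
  ⇒ ω_s²/ω_r² = -59/13
Coupling ω_r² = ω_c¹ ⇒ overall = 23/30 × -59/13 = -1357/390

-1357/390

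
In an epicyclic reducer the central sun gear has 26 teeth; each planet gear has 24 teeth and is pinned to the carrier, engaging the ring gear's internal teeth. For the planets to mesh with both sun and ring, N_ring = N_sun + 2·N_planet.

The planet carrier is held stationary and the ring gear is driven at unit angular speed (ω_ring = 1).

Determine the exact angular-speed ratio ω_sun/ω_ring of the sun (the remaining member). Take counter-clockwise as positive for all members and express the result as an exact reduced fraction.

N_ring = 26 + 2·24 = 74
26(ω_s−ω_c) = −74(ω_r−ω_c),  ω_c=0, ω_r=1
ω_s = 0 − (74/26)(1−0) = -37/13
ω_s/ω_r = -37/13

-37/13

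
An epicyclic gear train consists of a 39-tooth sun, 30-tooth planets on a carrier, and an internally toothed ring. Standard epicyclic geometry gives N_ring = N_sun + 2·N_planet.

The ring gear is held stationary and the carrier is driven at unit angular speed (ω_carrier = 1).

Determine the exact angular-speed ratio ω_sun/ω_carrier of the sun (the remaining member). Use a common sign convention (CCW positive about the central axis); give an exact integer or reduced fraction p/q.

N_ring = 39 + 2·30 = 99
39(ω_s−ω_c) = −99(ω_r−ω_c),  ω_r=0, ω_c=1
ω_s = 1 − (99/39)(0−1) = 46/13
ω_s/ω_c = 46/13

46/13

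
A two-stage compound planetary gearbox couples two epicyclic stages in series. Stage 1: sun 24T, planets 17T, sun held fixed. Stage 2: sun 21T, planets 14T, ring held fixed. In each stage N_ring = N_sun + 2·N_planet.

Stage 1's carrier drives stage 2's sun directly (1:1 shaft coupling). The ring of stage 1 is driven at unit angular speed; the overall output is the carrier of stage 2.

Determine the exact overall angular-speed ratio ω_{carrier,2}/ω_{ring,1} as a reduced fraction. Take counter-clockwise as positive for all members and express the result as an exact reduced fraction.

Stage 1: N_ring = 24 + 2·17 = 58
Stage 1: 24(ω_s−ω_c) = −58(ω_r−ω_c),  ω_s=0, ω_r=1
Stage 1: 24(0−ω_c) = −58(1−ω_c)  ⇒  82ω_c = 58  ⇒  ω_c = 29/41
  ⇒ ω_c¹/ω_r¹ = 29/41
Stage 2: N_ring = 21 + 2·14 = 49
Stage 2: 21(ω_s−ω_c) = −49(ω_r−ω_c),  ω_r=0, ω_s=1
Stage 2: 21(1−ω_c) = −49(0−ω_c)  ⇒  70ω_c = 21  ⇒  ω_c = 3/10
  ⇒ ω_c²/ω_s² = 3/10
Coupling ω_s² = ω_c¹ ⇒ overall = 29/41 × 3/10 = 87/410

87/410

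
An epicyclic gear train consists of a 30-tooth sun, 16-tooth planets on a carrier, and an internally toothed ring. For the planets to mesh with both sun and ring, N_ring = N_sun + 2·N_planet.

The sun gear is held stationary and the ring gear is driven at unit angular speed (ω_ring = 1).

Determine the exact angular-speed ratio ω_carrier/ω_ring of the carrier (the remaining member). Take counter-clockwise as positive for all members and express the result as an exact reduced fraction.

31/46

N_ring = 30 + 2·16 = 62
30(ω_s−ω_c) = −62(ω_r−ω_c),  ω_s=0, ω_r=1
30(0−ω_c) = −62(1−ω_c)  ⇒  92ω_c = 62  ⇒  ω_c = 31/46
ω_c/ω_r = 31/46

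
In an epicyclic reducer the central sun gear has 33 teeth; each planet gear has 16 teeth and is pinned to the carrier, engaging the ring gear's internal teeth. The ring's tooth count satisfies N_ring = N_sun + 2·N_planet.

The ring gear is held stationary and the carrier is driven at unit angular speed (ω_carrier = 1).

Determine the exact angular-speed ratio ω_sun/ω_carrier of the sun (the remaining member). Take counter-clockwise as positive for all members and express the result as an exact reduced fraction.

N_ring = 33 + 2·16 = 65
33(ω_s−ω_c) = −65(ω_r−ω_c),  ω_r=0, ω_c=1
ω_s = 1 − (65/33)(0−1) = 98/33
ω_s/ω_c = 98/33

98/33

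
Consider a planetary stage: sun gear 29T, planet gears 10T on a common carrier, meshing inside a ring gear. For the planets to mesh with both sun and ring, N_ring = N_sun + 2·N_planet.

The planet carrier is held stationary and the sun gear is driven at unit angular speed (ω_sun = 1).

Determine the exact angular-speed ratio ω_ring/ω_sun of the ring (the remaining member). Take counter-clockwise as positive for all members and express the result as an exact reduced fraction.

N_ring = 29 + 2·10 = 49
29(ω_s−ω_c) = −49(ω_r−ω_c),  ω_c=0, ω_s=1
ω_r = 0 − (29/49)(1−0) = -29/49
ω_r/ω_s = -29/49

-29/49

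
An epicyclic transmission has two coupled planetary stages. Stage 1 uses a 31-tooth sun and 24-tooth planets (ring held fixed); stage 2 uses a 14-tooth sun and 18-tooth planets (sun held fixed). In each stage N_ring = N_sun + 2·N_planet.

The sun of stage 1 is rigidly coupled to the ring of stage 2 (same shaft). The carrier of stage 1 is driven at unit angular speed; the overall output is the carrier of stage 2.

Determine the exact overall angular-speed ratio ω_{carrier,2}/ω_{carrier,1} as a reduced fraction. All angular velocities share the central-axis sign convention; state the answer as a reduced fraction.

1375/496

Stage 1: N_ring = 31 + 2·24 = 79
Stage 1: 31(ω_s−ω_c) = −79(ω_r−ω_c),  ω_r=0, ω_c=1
Stage 1: ω_s = 1 − (79/31)(0−1) = 110/31
  ⇒ ω_s¹/ω_c¹ = 110/31
Stage 2: N_ring = 14 + 2·18 = 50
Stage 2: 14(ω_s−ω_c) = −50(ω_r−ω_c),  ω_s=0, ω_r=1
Stage 2: 14(0−ω_c) = −50(1−ω_c)  ⇒  64ω_c = 50  ⇒  ω_c = 25/32
  ⇒ ω_c²/ω_r² = 25/32
Coupling ω_r² = ω_s¹ ⇒ overall = 110/31 × 25/32 = 1375/496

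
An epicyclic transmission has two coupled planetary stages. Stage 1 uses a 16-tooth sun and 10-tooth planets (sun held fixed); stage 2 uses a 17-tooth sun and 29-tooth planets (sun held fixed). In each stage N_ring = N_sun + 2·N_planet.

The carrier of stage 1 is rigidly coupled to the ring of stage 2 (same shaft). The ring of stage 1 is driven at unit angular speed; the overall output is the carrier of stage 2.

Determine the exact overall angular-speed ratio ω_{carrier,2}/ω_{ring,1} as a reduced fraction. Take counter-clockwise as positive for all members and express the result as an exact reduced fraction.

675/1196

Stage 1: N_ring = 16 + 2·10 = 36
Stage 1: 16(ω_s−ω_c) = −36(ω_r−ω_c),  ω_s=0, ω_r=1
Stage 1: 16(0−ω_c) = −36(1−ω_c)  ⇒  52ω_c = 36  ⇒  ω_c = 9/13
  ⇒ ω_c¹/ω_r¹ = 9/13
Stage 2: N_ring = 17 + 2·29 = 75
Stage 2: 17(ω_s−ω_c) = −75(ω_r−ω_c),  ω_s=0, ω_r=1
Stage 2: 17(0−ω_c) = −75(1−ω_c)  ⇒  92ω_c = 75  ⇒  ω_c = 75/92
  ⇒ ω_c²/ω_r² = 75/92
Coupling ω_r² = ω_c¹ ⇒ overall = 9/13 × 75/92 = 675/1196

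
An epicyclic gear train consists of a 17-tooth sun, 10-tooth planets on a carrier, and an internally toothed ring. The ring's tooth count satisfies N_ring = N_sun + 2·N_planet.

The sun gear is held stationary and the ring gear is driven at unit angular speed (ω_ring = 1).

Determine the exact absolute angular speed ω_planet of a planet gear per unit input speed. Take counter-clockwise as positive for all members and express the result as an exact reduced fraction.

N_ring = 17 + 2·10 = 37
17(ω_s−ω_c) = −37(ω_r−ω_c),  ω_s=0, ω_r=1
17(0−ω_c) = −37(1−ω_c)  ⇒  54ω_c = 37  ⇒  ω_c = 37/54
sun–planet: 17·(0−37/54) = −10·(ω_p−ω_c)  ⇒  ω_p−ω_c = −(17/10)·(-37/54) = 629/540
ω_p = 37/54 + 629/540 = 37/20

37/20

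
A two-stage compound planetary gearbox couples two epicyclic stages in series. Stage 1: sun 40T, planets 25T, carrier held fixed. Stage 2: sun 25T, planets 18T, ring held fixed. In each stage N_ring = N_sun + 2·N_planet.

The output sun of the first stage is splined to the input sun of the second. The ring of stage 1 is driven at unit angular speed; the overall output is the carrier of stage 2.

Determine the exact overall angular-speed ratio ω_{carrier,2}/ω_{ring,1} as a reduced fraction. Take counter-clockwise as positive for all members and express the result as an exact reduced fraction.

-225/344

Stage 1: N_ring = 40 + 2·25 = 90
Stage 1: 40(ω_s−ω_c) = −90(ω_r−ω_c),  ω_c=0, ω_r=1
Stage 1: ω_s = 0 − (90/40)(1−0) = -9/4
  ⇒ ω_s¹/ω_r¹ = -9/4
Stage 2: N_ring = 25 + 2·18 = 61
Stage 2: 25(ω_s−ω_c) = −61(ω_r−ω_c),  ω_r=0, ω_s=1
Stage 2: 25(1−ω_c) = −61(0−ω_c)  ⇒  86ω_c = 25  ⇒  ω_c = 25/86
  ⇒ ω_c²/ω_s² = 25/86
Coupling ω_s² = ω_s¹ ⇒ overall = -9/4 × 25/86 = -225/344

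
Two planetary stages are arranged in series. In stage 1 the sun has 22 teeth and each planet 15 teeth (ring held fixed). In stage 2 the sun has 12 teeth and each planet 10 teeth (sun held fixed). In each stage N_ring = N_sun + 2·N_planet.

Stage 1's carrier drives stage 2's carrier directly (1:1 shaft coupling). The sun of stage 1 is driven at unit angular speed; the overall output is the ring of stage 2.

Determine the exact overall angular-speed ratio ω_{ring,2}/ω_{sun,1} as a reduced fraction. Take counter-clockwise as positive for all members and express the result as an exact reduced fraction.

121/296

Stage 1: N_ring = 22 + 2·15 = 52
Stage 1: 22(ω_s−ω_c) = −52(ω_r−ω_c),  ω_r=0, ω_s=1
Stage 1: 22(1−ω_c) = −52(0−ω_c)  ⇒  74ω_c = 22  ⇒  ω_c = 11/37
  ⇒ ω_c¹/ω_s¹ = 11/37
Stage 2: N_ring = 12 + 2·10 = 32
Stage 2: 12(ω_s−ω_c) = −32(ω_r−ω_c),  ω_s=0, ω_c=1
Stage 2: ω_r = 1 − (12/32)(0−1) = 11/8
  ⇒ ω_r²/ω_c² = 11/8
Coupling ω_c² = ω_c¹ ⇒ overall = 11/37 × 11/8 = 121/296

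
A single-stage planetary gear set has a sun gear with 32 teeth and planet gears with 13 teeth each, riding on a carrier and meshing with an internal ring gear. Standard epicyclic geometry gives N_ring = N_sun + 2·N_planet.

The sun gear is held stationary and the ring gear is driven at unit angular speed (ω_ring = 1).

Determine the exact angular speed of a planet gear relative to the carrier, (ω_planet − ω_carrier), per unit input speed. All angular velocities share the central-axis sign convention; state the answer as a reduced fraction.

N_ring = 32 + 2·13 = 58
32(ω_s−ω_c) = −58(ω_r−ω_c),  ω_s=0, ω_r=1
32(0−ω_c) = −58(1−ω_c)  ⇒  90ω_c = 58  ⇒  ω_c = 29/45
sun–planet: 32·(0−29/45) = −13·(ω_p−ω_c)  ⇒  ω_p−ω_c = −(32/13)·(-29/45) = 928/585

928/585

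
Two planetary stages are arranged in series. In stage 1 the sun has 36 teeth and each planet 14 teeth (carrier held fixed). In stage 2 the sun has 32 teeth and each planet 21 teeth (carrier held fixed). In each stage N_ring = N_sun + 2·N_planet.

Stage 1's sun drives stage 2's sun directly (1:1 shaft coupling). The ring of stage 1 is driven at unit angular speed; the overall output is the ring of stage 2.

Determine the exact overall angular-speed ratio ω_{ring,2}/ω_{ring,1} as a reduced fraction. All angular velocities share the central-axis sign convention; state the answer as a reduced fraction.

256/333

Stage 1: N_ring = 36 + 2·14 = 64
Stage 1: 36(ω_s−ω_c) = −64(ω_r−ω_c),  ω_c=0, ω_r=1
Stage 1: ω_s = 0 − (64/36)(1−0) = -16/9
  ⇒ ω_s¹/ω_r¹ = -16/9
Stage 2: N_ring = 32 + 2·21 = 74
Stage 2: 32(ω_s−ω_c) = −74(ω_r−ω_c),  ω_c=0, ω_s=1
Stage 2: ω_r = 0 − (32/74)(1−0) = -16/37
  ⇒ ω_r²/ω_s² = -16/37
Coupling ω_s² = ω_s¹ ⇒ overall = -16/9 × -16/37 = 256/333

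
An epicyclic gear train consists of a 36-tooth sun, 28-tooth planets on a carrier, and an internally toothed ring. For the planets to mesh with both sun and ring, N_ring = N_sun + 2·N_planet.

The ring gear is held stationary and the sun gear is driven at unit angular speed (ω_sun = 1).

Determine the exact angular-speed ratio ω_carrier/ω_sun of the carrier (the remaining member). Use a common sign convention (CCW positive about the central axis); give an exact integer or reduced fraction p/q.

N_ring = 36 + 2·28 = 92
36(ω_s−ω_c) = −92(ω_r−ω_c),  ω_r=0, ω_s=1
36(1−ω_c) = −92(0−ω_c)  ⇒  128ω_c = 36  ⇒  ω_c = 9/32
ω_c/ω_s = 9/32

9/32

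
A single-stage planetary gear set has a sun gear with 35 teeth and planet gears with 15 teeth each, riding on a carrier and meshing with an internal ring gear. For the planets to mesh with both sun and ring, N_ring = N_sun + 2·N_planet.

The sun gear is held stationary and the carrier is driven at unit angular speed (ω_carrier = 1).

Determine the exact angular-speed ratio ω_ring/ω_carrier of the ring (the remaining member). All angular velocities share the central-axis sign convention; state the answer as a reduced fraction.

N_ring = 35 + 2·15 = 65
35(ω_s−ω_c) = −65(ω_r−ω_c),  ω_s=0, ω_c=1
ω_r = 1 − (35/65)(0−1) = 20/13
ω_r/ω_c = 20/13

20/13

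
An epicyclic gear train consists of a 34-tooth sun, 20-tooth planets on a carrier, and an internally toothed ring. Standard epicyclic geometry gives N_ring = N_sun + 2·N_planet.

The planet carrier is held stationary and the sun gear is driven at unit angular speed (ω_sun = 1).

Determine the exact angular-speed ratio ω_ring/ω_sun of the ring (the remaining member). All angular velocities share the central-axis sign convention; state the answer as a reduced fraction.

-17/37

N_ring = 34 + 2·20 = 74
34(ω_s−ω_c) = −74(ω_r−ω_c),  ω_c=0, ω_s=1
ω_r = 0 − (34/74)(1−0) = -17/37
ω_r/ω_s = -17/37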